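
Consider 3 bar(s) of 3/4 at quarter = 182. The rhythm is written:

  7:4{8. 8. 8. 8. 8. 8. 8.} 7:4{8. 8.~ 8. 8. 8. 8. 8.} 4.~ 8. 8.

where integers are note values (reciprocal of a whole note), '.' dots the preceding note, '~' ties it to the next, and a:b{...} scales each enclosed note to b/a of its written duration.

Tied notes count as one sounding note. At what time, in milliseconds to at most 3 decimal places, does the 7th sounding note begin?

1. 0.0ms @ 0 + 141.287ms (3/7)
2. 141.287ms @ 3/7 + 141.287ms (3/7)
3. 282.575ms @ 6/7 + 141.287ms (3/7)
4. 423.862ms @ 9/7 + 141.287ms (3/7)
5. 565.149ms @ 12/7 + 141.287ms (3/7)
6. 706.436ms @ 15/7 + 141.287ms (3/7)
7. 847.724ms @ 18/7 + 141.287ms (3/7)
8. 989.011ms @ 3 + 141.287ms (3/7)
9. 1130.298ms @ 24/7 + 282.575ms (6/7)
10. 1412.873ms @ 30/7 + 141.287ms (3/7)
11. 1554.16ms @ 33/7 + 141.287ms (3/7)
12. 1695.447ms @ 36/7 + 141.287ms (3/7)
13. 1836.735ms @ 39/7 + 141.287ms (3/7)
14. 1978.022ms @ 6 + 741.758ms (9/4)
15. 2719.78ms @ 33/4 + 247.253ms (3/4)

note 7 onset = 18/7b = 847.724ms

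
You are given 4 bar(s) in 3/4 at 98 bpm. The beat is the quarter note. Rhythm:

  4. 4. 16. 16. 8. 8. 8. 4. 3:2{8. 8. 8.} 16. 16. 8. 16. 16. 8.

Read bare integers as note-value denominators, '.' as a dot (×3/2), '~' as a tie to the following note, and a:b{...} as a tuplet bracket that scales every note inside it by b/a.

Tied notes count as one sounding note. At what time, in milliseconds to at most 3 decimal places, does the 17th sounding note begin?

1. 0.0ms @ 0 + 918.367ms (3/2)
2. 918.367ms @ 3/2 + 918.367ms (3/2)
3. 1836.735ms @ 3 + 229.592ms (3/8)
4. 2066.327ms @ 27/8 + 229.592ms (3/8)
5. 2295.918ms @ 15/4 + 459.184ms (3/4)
6. 2755.102ms @ 9/2 + 459.184ms (3/4)
7. 3214.286ms @ 21/4 + 459.184ms (3/4)
8. 3673.469ms @ 6 + 918.367ms (3/2)
9. 4591.837ms @ 15/2 + 306.122ms (1/2)
10. 4897.959ms @ 8 + 306.122ms (1/2)
11. 5204.082ms @ 17/2 + 306.122ms (1/2)
12. 5510.204ms @ 9 + 229.592ms (3/8)
13. 5739.796ms @ 75/8 + 229.592ms (3/8)
14. 5969.388ms @ 39/4 + 459.184ms (3/4)
15. 6428.571ms @ 21/2 + 229.592ms (3/8)
16. 6658.163ms @ 87/8 + 229.592ms (3/8)
17. 6887.755ms @ 45/4 + 459.184ms (3/4)

note 17 onset = 45/4b = 6887.755ms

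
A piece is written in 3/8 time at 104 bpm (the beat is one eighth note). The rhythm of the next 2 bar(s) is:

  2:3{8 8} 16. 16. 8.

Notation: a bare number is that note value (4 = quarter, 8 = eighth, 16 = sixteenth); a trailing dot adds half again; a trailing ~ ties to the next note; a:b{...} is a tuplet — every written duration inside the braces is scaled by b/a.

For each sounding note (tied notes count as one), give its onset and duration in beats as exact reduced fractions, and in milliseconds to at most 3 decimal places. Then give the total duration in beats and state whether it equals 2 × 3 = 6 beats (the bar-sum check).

1) 0.0ms=0b +865.385ms=3/2b
2) 865.385ms=3/2b +865.385ms=3/2b
3) 1730.769ms=3b +432.692ms=3/4b
4) 2163.462ms=15/4b +432.692ms=3/4b
5) 2596.154ms=9/2b +865.385ms=3/2b
Σ=6b of 6 (104bpm 3/8) — PASS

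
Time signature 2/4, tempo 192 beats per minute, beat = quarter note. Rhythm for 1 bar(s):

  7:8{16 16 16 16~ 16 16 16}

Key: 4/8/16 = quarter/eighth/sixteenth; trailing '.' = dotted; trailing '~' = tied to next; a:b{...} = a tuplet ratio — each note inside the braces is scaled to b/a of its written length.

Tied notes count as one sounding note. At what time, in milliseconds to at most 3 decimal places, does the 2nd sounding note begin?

note 2 onset = 2/7b = 89.286ms

1. 0.0ms @ 0 + 89.286ms (2/7)
2. 89.286ms @ 2/7 + 89.286ms (2/7)
3. 178.571ms @ 4/7 + 89.286ms (2/7)
4. 267.857ms @ 6/7 + 178.571ms (4/7)
5. 446.429ms @ 10/7 + 89.286ms (2/7)
6. 535.714ms @ 12/7 + 89.286ms (2/7)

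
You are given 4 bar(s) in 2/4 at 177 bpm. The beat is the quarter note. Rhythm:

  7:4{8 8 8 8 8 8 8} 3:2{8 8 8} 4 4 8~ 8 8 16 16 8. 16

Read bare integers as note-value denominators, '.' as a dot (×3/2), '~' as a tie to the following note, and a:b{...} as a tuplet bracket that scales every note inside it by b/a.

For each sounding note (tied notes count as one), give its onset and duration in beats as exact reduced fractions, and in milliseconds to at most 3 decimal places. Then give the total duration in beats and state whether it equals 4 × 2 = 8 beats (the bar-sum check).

1) 0.0ms=0b +96.852ms=2/7b
2) 96.852ms=2/7b +96.852ms=2/7b
3) 193.705ms=4/7b +96.852ms=2/7b
4) 290.557ms=6/7b +96.852ms=2/7b
5) 387.409ms=8/7b +96.852ms=2/7b
6) 484.262ms=10/7b +96.852ms=2/7b
7) 581.114ms=12/7b +96.852ms=2/7b
8) 677.966ms=2b +112.994ms=1/3b
9) 790.96ms=7/3b +112.994ms=1/3b
10) 903.955ms=8/3b +112.994ms=1/3b
11) 1016.949ms=3b +338.983ms=1b
12) 1355.932ms=4b +338.983ms=1b
13) 1694.915ms=5b +338.983ms=1b
14) 2033.898ms=6b +169.492ms=1/2b
15) 2203.39ms=13/2b +84.746ms=1/4b
16) 2288.136ms=27/4b +84.746ms=1/4b
17) 2372.881ms=7b +254.237ms=3/4b
18) 2627.119ms=31/4b +84.746ms=1/4b
Σ=8b of 8 (177bpm 2/4) — PASS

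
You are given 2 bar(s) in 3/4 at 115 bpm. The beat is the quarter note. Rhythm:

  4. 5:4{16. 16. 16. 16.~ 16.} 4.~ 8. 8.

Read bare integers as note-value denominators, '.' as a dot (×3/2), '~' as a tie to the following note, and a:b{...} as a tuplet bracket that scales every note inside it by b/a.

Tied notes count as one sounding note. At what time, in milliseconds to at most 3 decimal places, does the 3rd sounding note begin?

1. 0.0ms @ 0 + 782.609ms (3/2)
2. 782.609ms @ 3/2 + 156.522ms (3/10)
3. 939.13ms @ 9/5 + 156.522ms (3/10)
4. 1095.652ms @ 21/10 + 156.522ms (3/10)
5. 1252.174ms @ 12/5 + 313.043ms (3/5)
6. 1565.217ms @ 3 + 1173.913ms (9/4)
7. 2739.13ms @ 21/4 + 391.304ms (3/4)

note 3 onset = 9/5b = 939.13ms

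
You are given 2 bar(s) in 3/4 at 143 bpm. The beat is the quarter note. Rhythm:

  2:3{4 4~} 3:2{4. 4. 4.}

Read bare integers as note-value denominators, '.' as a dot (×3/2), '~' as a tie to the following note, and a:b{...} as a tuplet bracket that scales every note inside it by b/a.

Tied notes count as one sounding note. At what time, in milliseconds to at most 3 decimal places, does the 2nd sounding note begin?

note 2 onset = 3/2b = 629.371ms

1. 0.0ms @ 0 + 629.371ms (3/2)
2. 629.371ms @ 3/2 + 1048.951ms (5/2)
3. 1678.322ms @ 4 + 419.58ms (1)
4. 2097.902ms @ 5 + 419.58ms (1)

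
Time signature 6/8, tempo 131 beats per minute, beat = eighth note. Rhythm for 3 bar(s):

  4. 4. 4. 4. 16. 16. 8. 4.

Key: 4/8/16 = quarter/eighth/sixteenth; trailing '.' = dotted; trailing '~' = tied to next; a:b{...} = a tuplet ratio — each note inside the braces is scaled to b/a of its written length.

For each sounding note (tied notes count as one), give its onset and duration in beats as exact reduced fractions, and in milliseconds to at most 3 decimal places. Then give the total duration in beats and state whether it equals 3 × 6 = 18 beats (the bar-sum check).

1) 0.0ms=0b +1374.046ms=3b
2) 1374.046ms=3b +1374.046ms=3b
3) 2748.092ms=6b +1374.046ms=3b
4) 4122.137ms=9b +1374.046ms=3b
5) 5496.183ms=12b +343.511ms=3/4b
6) 5839.695ms=51/4b +343.511ms=3/4b
7) 6183.206ms=27/2b +687.023ms=3/2b
8) 6870.229ms=15b +1374.046ms=3b
Σ=18b of 18 (131bpm 6/8) — PASS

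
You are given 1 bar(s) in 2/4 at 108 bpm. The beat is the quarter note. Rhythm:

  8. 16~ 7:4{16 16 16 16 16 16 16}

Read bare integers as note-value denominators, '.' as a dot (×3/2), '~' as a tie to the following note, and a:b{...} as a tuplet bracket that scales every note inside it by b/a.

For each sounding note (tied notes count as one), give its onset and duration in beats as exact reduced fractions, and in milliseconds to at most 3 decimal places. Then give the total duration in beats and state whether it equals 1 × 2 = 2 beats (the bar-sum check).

1) 0.0ms=0b +416.667ms=3/4b
2) 416.667ms=3/4b +218.254ms=11/28b
3) 634.921ms=8/7b +79.365ms=1/7b
4) 714.286ms=9/7b +79.365ms=1/7b
5) 793.651ms=10/7b +79.365ms=1/7b
6) 873.016ms=11/7b +79.365ms=1/7b
7) 952.381ms=12/7b +79.365ms=1/7b
8) 1031.746ms=13/7b +79.365ms=1/7b
Σ=2b of 2 (108bpm 2/4) — PASS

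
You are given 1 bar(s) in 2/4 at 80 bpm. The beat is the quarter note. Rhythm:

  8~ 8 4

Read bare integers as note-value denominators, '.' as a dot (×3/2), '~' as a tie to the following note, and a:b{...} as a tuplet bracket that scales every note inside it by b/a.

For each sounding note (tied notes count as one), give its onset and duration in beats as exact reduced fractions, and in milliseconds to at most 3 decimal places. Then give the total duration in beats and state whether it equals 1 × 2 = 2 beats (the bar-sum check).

1) 0.0ms=0b +750.0ms=1b
2) 750.0ms=1b +750.0ms=1b
Σ=2b of 2 (80bpm 2/4) — PASS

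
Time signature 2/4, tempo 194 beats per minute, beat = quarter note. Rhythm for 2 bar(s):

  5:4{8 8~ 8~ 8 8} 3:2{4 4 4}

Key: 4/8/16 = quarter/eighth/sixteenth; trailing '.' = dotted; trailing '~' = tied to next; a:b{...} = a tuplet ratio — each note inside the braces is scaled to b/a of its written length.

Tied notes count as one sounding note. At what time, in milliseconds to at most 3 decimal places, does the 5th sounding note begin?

note 5 onset = 8/3b = 824.742ms

1. 0.0ms @ 0 + 123.711ms (2/5)
2. 123.711ms @ 2/5 + 371.134ms (6/5)
3. 494.845ms @ 8/5 + 123.711ms (2/5)
4. 618.557ms @ 2 + 206.186ms (2/3)
5. 824.742ms @ 8/3 + 206.186ms (2/3)
6. 1030.928ms @ 10/3 + 206.186ms (2/3)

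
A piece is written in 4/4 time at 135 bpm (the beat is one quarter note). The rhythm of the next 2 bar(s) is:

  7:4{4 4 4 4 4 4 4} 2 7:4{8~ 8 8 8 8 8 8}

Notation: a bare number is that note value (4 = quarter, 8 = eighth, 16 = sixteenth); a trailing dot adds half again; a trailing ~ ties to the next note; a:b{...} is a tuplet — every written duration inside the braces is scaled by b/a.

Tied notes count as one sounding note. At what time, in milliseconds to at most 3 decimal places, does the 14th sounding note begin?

1. 0.0ms @ 0 + 253.968ms (4/7)
2. 253.968ms @ 4/7 + 253.968ms (4/7)
3. 507.937ms @ 8/7 + 253.968ms (4/7)
4. 761.905ms @ 12/7 + 253.968ms (4/7)
5. 1015.873ms @ 16/7 + 253.968ms (4/7)
6. 1269.841ms @ 20/7 + 253.968ms (4/7)
7. 1523.81ms @ 24/7 + 253.968ms (4/7)
8. 1777.778ms @ 4 + 888.889ms (2)
9. 2666.667ms @ 6 + 253.968ms (4/7)
10. 2920.635ms @ 46/7 + 126.984ms (2/7)
11. 3047.619ms @ 48/7 + 126.984ms (2/7)
12. 3174.603ms @ 50/7 + 126.984ms (2/7)
13. 3301.587ms @ 52/7 + 126.984ms (2/7)
14. 3428.571ms @ 54/7 + 126.984ms (2/7)

note 14 onset = 54/7b = 3428.571ms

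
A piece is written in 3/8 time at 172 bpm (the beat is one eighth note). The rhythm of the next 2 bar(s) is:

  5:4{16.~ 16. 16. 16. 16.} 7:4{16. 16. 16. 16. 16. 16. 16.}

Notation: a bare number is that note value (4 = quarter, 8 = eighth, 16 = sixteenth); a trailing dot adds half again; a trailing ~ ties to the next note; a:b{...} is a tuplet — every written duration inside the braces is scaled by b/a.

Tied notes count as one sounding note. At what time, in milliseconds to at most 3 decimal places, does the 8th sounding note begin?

note 8 onset = 30/7b = 1495.017ms

1. 0.0ms @ 0 + 418.605ms (6/5)
2. 418.605ms @ 6/5 + 209.302ms (3/5)
3. 627.907ms @ 9/5 + 209.302ms (3/5)
4. 837.209ms @ 12/5 + 209.302ms (3/5)
5. 1046.512ms @ 3 + 149.502ms (3/7)
6. 1196.013ms @ 24/7 + 149.502ms (3/7)
7. 1345.515ms @ 27/7 + 149.502ms (3/7)
8. 1495.017ms @ 30/7 + 149.502ms (3/7)
9. 1644.518ms @ 33/7 + 149.502ms (3/7)
10. 1794.02ms @ 36/7 + 149.502ms (3/7)
11. 1943.522ms @ 39/7 + 149.502ms (3/7)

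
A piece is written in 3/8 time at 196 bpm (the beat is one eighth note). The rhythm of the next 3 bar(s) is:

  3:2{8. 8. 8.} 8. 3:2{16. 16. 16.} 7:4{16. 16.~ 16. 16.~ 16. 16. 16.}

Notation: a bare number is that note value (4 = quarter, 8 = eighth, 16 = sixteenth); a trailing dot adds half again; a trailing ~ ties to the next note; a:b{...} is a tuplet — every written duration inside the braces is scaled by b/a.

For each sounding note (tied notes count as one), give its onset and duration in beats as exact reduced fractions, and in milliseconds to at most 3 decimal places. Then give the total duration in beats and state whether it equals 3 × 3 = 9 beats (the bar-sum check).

1) 0.0ms=0b +306.122ms=1b
2) 306.122ms=1b +306.122ms=1b
3) 612.245ms=2b +306.122ms=1b
4) 918.367ms=3b +459.184ms=3/2b
5) 1377.551ms=9/2b +153.061ms=1/2b
6) 1530.612ms=5b +153.061ms=1/2b
7) 1683.673ms=11/2b +153.061ms=1/2b
8) 1836.735ms=6b +131.195ms=3/7b
9) 1967.93ms=45/7b +262.391ms=6/7b
10) 2230.321ms=51/7b +262.391ms=6/7b
11) 2492.711ms=57/7b +131.195ms=3/7b
12) 2623.907ms=60/7b +131.195ms=3/7b
Σ=9b of 9 (196bpm 3/8) — PASS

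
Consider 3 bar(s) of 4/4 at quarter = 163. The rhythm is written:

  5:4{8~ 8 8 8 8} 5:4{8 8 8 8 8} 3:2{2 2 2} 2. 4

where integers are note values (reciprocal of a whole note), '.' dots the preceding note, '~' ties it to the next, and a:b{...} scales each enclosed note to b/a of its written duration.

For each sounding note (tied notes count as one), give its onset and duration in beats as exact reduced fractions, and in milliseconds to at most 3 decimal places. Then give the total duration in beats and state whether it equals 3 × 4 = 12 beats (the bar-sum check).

1) 0.0ms=0b +294.479ms=4/5b
2) 294.479ms=4/5b +147.239ms=2/5b
3) 441.718ms=6/5b +147.239ms=2/5b
4) 588.957ms=8/5b +147.239ms=2/5b
5) 736.196ms=2b +147.239ms=2/5b
6) 883.436ms=12/5b +147.239ms=2/5b
7) 1030.675ms=14/5b +147.239ms=2/5b
8) 1177.914ms=16/5b +147.239ms=2/5b
9) 1325.153ms=18/5b +147.239ms=2/5b
10) 1472.393ms=4b +490.798ms=4/3b
11) 1963.19ms=16/3b +490.798ms=4/3b
12) 2453.988ms=20/3b +490.798ms=4/3b
13) 2944.785ms=8b +1104.294ms=3b
14) 4049.08ms=11b +368.098ms=1b
Σ=12b of 12 (163bpm 4/4) — PASS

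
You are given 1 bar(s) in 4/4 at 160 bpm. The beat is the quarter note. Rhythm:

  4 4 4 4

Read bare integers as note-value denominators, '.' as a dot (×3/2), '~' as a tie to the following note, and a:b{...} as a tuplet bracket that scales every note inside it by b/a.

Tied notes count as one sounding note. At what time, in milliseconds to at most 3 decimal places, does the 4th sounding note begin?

1. 0.0ms @ 0 + 375.0ms (1)
2. 375.0ms @ 1 + 375.0ms (1)
3. 750.0ms @ 2 + 375.0ms (1)
4. 1125.0ms @ 3 + 375.0ms (1)

note 4 onset = 3b = 1125.0ms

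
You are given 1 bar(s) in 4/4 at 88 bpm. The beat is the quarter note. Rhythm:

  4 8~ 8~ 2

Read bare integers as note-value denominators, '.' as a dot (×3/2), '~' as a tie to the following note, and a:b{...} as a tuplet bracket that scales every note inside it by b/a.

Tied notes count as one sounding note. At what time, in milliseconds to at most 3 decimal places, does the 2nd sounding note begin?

note 2 onset = 1b = 681.818ms

1. 0.0ms @ 0 + 681.818ms (1)
2. 681.818ms @ 1 + 2045.455ms (3)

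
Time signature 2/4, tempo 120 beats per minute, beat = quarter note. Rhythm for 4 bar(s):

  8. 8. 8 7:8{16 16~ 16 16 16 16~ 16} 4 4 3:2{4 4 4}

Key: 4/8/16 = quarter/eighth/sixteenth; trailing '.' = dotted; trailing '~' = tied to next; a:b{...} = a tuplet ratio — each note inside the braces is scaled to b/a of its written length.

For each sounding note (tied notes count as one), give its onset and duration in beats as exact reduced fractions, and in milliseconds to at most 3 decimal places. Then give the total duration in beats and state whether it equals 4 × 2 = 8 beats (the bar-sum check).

1) 0.0ms=0b +375.0ms=3/4b
2) 375.0ms=3/4b +375.0ms=3/4b
3) 750.0ms=3/2b +250.0ms=1/2b
4) 1000.0ms=2b +142.857ms=2/7b
5) 1142.857ms=16/7b +285.714ms=4/7b
6) 1428.571ms=20/7b +142.857ms=2/7b
7) 1571.429ms=22/7b +142.857ms=2/7b
8) 1714.286ms=24/7b +285.714ms=4/7b
9) 2000.0ms=4b +500.0ms=1b
10) 2500.0ms=5b +500.0ms=1b
11) 3000.0ms=6b +333.333ms=2/3b
12) 3333.333ms=20/3b +333.333ms=2/3b
13) 3666.667ms=22/3b +333.333ms=2/3b
Σ=8b of 8 (120bpm 2/4) — PASS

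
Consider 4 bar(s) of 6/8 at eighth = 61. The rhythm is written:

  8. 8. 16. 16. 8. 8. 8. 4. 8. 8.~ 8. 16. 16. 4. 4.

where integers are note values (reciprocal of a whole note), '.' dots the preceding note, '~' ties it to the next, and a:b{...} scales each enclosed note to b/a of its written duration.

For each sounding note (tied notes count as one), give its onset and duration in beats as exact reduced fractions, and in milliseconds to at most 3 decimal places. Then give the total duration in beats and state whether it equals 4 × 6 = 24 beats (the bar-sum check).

1) 0.0ms=0b +1475.41ms=3/2b
2) 1475.41ms=3/2b +1475.41ms=3/2b
3) 2950.82ms=3b +737.705ms=3/4b
4) 3688.525ms=15/4b +737.705ms=3/4b
5) 4426.23ms=9/2b +1475.41ms=3/2b
6) 5901.639ms=6b +1475.41ms=3/2b
7) 7377.049ms=15/2b +1475.41ms=3/2b
8) 8852.459ms=9b +2950.82ms=3b
9) 11803.279ms=12b +1475.41ms=3/2b
10) 13278.689ms=27/2b +2950.82ms=3b
11) 16229.508ms=33/2b +737.705ms=3/4b
12) 16967.213ms=69/4b +737.705ms=3/4b
13) 17704.918ms=18b +2950.82ms=3b
14) 20655.738ms=21b +2950.82ms=3b
Σ=24b of 24 (61bpm 6/8) — PASS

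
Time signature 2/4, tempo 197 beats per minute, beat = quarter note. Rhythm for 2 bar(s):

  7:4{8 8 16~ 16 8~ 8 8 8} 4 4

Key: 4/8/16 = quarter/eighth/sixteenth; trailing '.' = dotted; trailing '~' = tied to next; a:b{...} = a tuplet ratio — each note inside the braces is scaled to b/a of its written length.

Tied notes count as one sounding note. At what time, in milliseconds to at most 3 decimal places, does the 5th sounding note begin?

note 5 onset = 10/7b = 435.098ms

1. 0.0ms @ 0 + 87.02ms (2/7)
2. 87.02ms @ 2/7 + 87.02ms (2/7)
3. 174.039ms @ 4/7 + 87.02ms (2/7)
4. 261.059ms @ 6/7 + 174.039ms (4/7)
5. 435.098ms @ 10/7 + 87.02ms (2/7)
6. 522.117ms @ 12/7 + 87.02ms (2/7)
7. 609.137ms @ 2 + 304.569ms (1)
8. 913.706ms @ 3 + 304.569ms (1)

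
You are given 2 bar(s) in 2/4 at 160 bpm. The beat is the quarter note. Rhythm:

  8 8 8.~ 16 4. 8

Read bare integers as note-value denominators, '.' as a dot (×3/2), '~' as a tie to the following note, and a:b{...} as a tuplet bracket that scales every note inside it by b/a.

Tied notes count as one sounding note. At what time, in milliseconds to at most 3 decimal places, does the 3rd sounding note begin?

note 3 onset = 1b = 375.0ms

1. 0.0ms @ 0 + 187.5ms (1/2)
2. 187.5ms @ 1/2 + 187.5ms (1/2)
3. 375.0ms @ 1 + 375.0ms (1)
4. 750.0ms @ 2 + 562.5ms (3/2)
5. 1312.5ms @ 7/2 + 187.5ms (1/2)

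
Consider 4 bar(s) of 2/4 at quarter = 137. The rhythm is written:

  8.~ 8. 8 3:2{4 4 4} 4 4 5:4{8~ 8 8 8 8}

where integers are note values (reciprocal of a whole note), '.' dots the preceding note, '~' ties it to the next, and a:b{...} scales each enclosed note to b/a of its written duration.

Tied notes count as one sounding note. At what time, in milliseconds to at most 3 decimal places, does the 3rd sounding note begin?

1. 0.0ms @ 0 + 656.934ms (3/2)
2. 656.934ms @ 3/2 + 218.978ms (1/2)
3. 875.912ms @ 2 + 291.971ms (2/3)
4. 1167.883ms @ 8/3 + 291.971ms (2/3)
5. 1459.854ms @ 10/3 + 291.971ms (2/3)
6. 1751.825ms @ 4 + 437.956ms (1)
7. 2189.781ms @ 5 + 437.956ms (1)
8. 2627.737ms @ 6 + 350.365ms (4/5)
9. 2978.102ms @ 34/5 + 175.182ms (2/5)
10. 3153.285ms @ 36/5 + 175.182ms (2/5)
11. 3328.467ms @ 38/5 + 175.182ms (2/5)

note 3 onset = 2b = 875.912ms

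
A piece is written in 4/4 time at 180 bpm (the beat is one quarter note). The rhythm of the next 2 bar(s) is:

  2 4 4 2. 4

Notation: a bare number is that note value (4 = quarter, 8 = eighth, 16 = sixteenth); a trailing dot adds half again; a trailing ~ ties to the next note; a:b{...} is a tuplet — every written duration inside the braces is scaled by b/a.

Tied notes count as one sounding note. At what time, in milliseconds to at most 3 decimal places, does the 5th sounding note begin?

1. 0.0ms @ 0 + 666.667ms (2)
2. 666.667ms @ 2 + 333.333ms (1)
3. 1000.0ms @ 3 + 333.333ms (1)
4. 1333.333ms @ 4 + 1000.0ms (3)
5. 2333.333ms @ 7 + 333.333ms (1)

note 5 onset = 7b = 2333.333ms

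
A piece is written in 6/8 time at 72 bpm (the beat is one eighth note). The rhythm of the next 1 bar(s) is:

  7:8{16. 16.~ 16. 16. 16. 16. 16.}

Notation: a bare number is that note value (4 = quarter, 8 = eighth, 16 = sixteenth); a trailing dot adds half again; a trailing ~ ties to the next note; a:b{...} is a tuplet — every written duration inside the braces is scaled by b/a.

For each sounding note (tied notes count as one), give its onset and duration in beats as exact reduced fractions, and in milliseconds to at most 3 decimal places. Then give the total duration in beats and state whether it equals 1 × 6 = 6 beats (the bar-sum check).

1) 0.0ms=0b +714.286ms=6/7b
2) 714.286ms=6/7b +1428.571ms=12/7b
3) 2142.857ms=18/7b +714.286ms=6/7b
4) 2857.143ms=24/7b +714.286ms=6/7b
5) 3571.429ms=30/7b +714.286ms=6/7b
6) 4285.714ms=36/7b +714.286ms=6/7b
Σ=6b of 6 (72bpm 6/8) — PASS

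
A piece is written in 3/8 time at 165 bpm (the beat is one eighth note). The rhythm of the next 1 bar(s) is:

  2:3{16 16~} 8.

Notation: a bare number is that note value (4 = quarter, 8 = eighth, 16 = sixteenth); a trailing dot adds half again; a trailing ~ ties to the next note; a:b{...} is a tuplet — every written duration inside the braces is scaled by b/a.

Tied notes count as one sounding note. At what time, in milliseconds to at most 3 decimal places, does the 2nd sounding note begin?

note 2 onset = 3/4b = 272.727ms

1. 0.0ms @ 0 + 272.727ms (3/4)
2. 272.727ms @ 3/4 + 818.182ms (9/4)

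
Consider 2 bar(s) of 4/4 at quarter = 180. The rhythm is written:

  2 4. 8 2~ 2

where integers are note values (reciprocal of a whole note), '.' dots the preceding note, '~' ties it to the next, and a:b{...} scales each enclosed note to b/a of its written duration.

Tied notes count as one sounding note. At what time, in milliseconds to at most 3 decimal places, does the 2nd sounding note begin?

1. 0.0ms @ 0 + 666.667ms (2)
2. 666.667ms @ 2 + 500.0ms (3/2)
3. 1166.667ms @ 7/2 + 166.667ms (1/2)
4. 1333.333ms @ 4 + 1333.333ms (4)

note 2 onset = 2b = 666.667ms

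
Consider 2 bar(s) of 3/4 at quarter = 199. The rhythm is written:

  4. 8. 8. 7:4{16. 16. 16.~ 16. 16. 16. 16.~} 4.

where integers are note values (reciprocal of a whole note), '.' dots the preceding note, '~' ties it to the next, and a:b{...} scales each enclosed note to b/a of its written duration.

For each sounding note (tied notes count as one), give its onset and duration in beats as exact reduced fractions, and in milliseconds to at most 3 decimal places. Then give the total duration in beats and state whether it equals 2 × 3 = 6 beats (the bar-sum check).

1) 0.0ms=0b +452.261ms=3/2b
2) 452.261ms=3/2b +226.131ms=3/4b
3) 678.392ms=9/4b +226.131ms=3/4b
4) 904.523ms=3b +64.609ms=3/14b
5) 969.131ms=45/14b +64.609ms=3/14b
6) 1033.74ms=24/7b +129.218ms=3/7b
7) 1162.958ms=27/7b +64.609ms=3/14b
8) 1227.566ms=57/14b +64.609ms=3/14b
9) 1292.175ms=30/7b +516.87ms=12/7b
Σ=6b of 6 (199bpm 3/4) — PASS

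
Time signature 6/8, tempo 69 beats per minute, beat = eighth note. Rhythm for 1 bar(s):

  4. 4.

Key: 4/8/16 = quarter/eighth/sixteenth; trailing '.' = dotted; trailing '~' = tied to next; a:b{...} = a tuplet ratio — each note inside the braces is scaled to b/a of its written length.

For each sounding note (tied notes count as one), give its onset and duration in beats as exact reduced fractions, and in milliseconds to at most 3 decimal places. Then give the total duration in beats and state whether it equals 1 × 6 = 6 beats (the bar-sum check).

1) 0.0ms=0b +2608.696ms=3b
2) 2608.696ms=3b +2608.696ms=3b
Σ=6b of 6 (69bpm 6/8) — PASS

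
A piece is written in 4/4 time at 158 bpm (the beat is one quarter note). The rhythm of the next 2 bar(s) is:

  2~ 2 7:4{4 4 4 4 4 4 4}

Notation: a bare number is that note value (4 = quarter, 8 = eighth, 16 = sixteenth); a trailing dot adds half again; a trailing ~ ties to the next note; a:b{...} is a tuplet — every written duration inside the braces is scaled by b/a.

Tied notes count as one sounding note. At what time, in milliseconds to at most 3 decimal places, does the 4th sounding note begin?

1. 0.0ms @ 0 + 1518.987ms (4)
2. 1518.987ms @ 4 + 216.998ms (4/7)
3. 1735.986ms @ 32/7 + 216.998ms (4/7)
4. 1952.984ms @ 36/7 + 216.998ms (4/7)
5. 2169.982ms @ 40/7 + 216.998ms (4/7)
6. 2386.98ms @ 44/7 + 216.998ms (4/7)
7. 2603.978ms @ 48/7 + 216.998ms (4/7)
8. 2820.976ms @ 52/7 + 216.998ms (4/7)

note 4 onset = 36/7b = 1952.984ms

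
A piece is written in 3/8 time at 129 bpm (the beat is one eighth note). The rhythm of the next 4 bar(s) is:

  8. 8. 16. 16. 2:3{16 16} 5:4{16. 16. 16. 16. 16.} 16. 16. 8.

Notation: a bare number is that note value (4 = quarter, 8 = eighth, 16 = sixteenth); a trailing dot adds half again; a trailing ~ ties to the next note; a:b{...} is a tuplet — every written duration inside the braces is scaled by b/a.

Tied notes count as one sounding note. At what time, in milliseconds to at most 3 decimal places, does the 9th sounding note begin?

note 9 onset = 36/5b = 3348.837ms

1. 0.0ms @ 0 + 697.674ms (3/2)
2. 697.674ms @ 3/2 + 697.674ms (3/2)
3. 1395.349ms @ 3 + 348.837ms (3/4)
4. 1744.186ms @ 15/4 + 348.837ms (3/4)
5. 2093.023ms @ 9/2 + 348.837ms (3/4)
6. 2441.86ms @ 21/4 + 348.837ms (3/4)
7. 2790.698ms @ 6 + 279.07ms (3/5)
8. 3069.767ms @ 33/5 + 279.07ms (3/5)
9. 3348.837ms @ 36/5 + 279.07ms (3/5)
10. 3627.907ms @ 39/5 + 279.07ms (3/5)
11. 3906.977ms @ 42/5 + 279.07ms (3/5)
12. 4186.047ms @ 9 + 348.837ms (3/4)
13. 4534.884ms @ 39/4 + 348.837ms (3/4)
14. 4883.721ms @ 21/2 + 697.674ms (3/2)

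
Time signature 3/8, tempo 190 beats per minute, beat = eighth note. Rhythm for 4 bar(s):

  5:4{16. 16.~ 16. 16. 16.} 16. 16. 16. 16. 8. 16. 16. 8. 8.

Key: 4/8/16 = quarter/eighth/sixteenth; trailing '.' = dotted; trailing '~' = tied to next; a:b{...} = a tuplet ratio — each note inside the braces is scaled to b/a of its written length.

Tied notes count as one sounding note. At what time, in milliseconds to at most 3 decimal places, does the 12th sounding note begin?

1. 0.0ms @ 0 + 189.474ms (3/5)
2. 189.474ms @ 3/5 + 378.947ms (6/5)
3. 568.421ms @ 9/5 + 189.474ms (3/5)
4. 757.895ms @ 12/5 + 189.474ms (3/5)
5. 947.368ms @ 3 + 236.842ms (3/4)
6. 1184.211ms @ 15/4 + 236.842ms (3/4)
7. 1421.053ms @ 9/2 + 236.842ms (3/4)
8. 1657.895ms @ 21/4 + 236.842ms (3/4)
9. 1894.737ms @ 6 + 473.684ms (3/2)
10. 2368.421ms @ 15/2 + 236.842ms (3/4)
11. 2605.263ms @ 33/4 + 236.842ms (3/4)
12. 2842.105ms @ 9 + 473.684ms (3/2)
13. 3315.789ms @ 21/2 + 473.684ms (3/2)

note 12 onset = 9b = 2842.105ms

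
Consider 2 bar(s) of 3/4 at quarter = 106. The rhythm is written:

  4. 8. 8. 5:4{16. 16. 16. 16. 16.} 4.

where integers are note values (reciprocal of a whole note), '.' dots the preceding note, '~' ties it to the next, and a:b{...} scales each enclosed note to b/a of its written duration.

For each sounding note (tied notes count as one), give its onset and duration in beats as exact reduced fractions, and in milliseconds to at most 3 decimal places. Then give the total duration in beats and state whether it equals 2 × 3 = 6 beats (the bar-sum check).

1) 0.0ms=0b +849.057ms=3/2b
2) 849.057ms=3/2b +424.528ms=3/4b
3) 1273.585ms=9/4b +424.528ms=3/4b
4) 1698.113ms=3b +169.811ms=3/10b
5) 1867.925ms=33/10b +169.811ms=3/10b
6) 2037.736ms=18/5b +169.811ms=3/10b
7) 2207.547ms=39/10b +169.811ms=3/10b
8) 2377.358ms=21/5b +169.811ms=3/10b
9) 2547.17ms=9/2b +849.057ms=3/2b
Σ=6b of 6 (106bpm 3/4) — PASS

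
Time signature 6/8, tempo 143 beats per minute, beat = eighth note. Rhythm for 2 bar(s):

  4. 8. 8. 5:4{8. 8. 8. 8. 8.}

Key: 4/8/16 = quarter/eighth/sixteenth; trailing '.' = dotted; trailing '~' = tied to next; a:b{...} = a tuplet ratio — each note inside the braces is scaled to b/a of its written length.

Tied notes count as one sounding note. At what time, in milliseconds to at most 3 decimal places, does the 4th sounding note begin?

1. 0.0ms @ 0 + 1258.741ms (3)
2. 1258.741ms @ 3 + 629.371ms (3/2)
3. 1888.112ms @ 9/2 + 629.371ms (3/2)
4. 2517.483ms @ 6 + 503.497ms (6/5)
5. 3020.979ms @ 36/5 + 503.497ms (6/5)
6. 3524.476ms @ 42/5 + 503.497ms (6/5)
7. 4027.972ms @ 48/5 + 503.497ms (6/5)
8. 4531.469ms @ 54/5 + 503.497ms (6/5)

note 4 onset = 6b = 2517.483ms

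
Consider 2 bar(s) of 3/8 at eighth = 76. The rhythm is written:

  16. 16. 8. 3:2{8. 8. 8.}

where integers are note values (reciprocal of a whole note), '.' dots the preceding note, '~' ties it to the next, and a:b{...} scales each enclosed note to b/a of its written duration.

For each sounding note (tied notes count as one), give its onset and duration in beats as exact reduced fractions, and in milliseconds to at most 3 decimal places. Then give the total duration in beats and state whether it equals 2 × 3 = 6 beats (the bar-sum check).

1) 0.0ms=0b +592.105ms=3/4b
2) 592.105ms=3/4b +592.105ms=3/4b
3) 1184.211ms=3/2b +1184.211ms=3/2b
4) 2368.421ms=3b +789.474ms=1b
5) 3157.895ms=4b +789.474ms=1b
6) 3947.368ms=5b +789.474ms=1b
Σ=6b of 6 (76bpm 3/8) — PASS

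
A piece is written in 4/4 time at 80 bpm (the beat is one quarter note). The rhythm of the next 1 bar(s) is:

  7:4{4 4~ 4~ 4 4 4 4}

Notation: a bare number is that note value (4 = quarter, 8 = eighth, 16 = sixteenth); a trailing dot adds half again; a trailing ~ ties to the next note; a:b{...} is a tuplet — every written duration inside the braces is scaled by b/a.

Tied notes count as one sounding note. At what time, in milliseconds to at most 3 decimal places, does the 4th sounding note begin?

1. 0.0ms @ 0 + 428.571ms (4/7)
2. 428.571ms @ 4/7 + 1285.714ms (12/7)
3. 1714.286ms @ 16/7 + 428.571ms (4/7)
4. 2142.857ms @ 20/7 + 428.571ms (4/7)
5. 2571.429ms @ 24/7 + 428.571ms (4/7)

note 4 onset = 20/7b = 2142.857ms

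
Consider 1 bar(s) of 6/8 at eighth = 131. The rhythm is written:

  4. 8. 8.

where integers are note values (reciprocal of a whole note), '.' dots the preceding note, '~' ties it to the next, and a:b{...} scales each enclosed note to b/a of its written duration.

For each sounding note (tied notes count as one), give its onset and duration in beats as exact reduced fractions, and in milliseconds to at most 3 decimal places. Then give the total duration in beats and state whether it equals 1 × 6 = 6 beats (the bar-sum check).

1) 0.0ms=0b +1374.046ms=3b
2) 1374.046ms=3b +687.023ms=3/2b
3) 2061.069ms=9/2b +687.023ms=3/2b
Σ=6b of 6 (131bpm 6/8) — PASS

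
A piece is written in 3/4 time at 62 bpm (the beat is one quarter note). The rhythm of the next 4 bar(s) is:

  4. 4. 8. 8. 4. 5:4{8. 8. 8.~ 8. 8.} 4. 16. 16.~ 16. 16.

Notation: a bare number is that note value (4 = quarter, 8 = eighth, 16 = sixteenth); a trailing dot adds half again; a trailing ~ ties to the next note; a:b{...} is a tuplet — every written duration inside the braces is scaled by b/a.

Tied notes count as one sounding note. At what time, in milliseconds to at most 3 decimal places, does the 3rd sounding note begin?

note 3 onset = 3b = 2903.226ms

1. 0.0ms @ 0 + 1451.613ms (3/2)
2. 1451.613ms @ 3/2 + 1451.613ms (3/2)
3. 2903.226ms @ 3 + 725.806ms (3/4)
4. 3629.032ms @ 15/4 + 725.806ms (3/4)
5. 4354.839ms @ 9/2 + 1451.613ms (3/2)
6. 5806.452ms @ 6 + 580.645ms (3/5)
7. 6387.097ms @ 33/5 + 580.645ms (3/5)
8. 6967.742ms @ 36/5 + 1161.29ms (6/5)
9. 8129.032ms @ 42/5 + 580.645ms (3/5)
10. 8709.677ms @ 9 + 1451.613ms (3/2)
11. 10161.29ms @ 21/2 + 362.903ms (3/8)
12. 10524.194ms @ 87/8 + 725.806ms (3/4)
13. 11250.0ms @ 93/8 + 362.903ms (3/8)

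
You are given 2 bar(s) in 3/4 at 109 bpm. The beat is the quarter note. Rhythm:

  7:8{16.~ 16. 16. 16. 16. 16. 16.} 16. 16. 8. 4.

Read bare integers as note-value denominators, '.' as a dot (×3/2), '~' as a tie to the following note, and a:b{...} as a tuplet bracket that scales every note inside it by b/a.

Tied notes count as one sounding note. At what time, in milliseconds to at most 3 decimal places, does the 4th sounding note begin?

note 4 onset = 12/7b = 943.644ms

1. 0.0ms @ 0 + 471.822ms (6/7)
2. 471.822ms @ 6/7 + 235.911ms (3/7)
3. 707.733ms @ 9/7 + 235.911ms (3/7)
4. 943.644ms @ 12/7 + 235.911ms (3/7)
5. 1179.554ms @ 15/7 + 235.911ms (3/7)
6. 1415.465ms @ 18/7 + 235.911ms (3/7)
7. 1651.376ms @ 3 + 206.422ms (3/8)
8. 1857.798ms @ 27/8 + 206.422ms (3/8)
9. 2064.22ms @ 15/4 + 412.844ms (3/4)
10. 2477.064ms @ 9/2 + 825.688ms (3/2)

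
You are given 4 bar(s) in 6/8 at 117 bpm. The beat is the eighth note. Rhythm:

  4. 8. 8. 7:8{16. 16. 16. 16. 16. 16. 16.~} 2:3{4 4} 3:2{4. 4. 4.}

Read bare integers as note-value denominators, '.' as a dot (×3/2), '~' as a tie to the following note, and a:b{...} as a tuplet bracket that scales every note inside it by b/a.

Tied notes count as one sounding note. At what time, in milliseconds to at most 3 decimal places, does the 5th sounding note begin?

1. 0.0ms @ 0 + 1538.462ms (3)
2. 1538.462ms @ 3 + 769.231ms (3/2)
3. 2307.692ms @ 9/2 + 769.231ms (3/2)
4. 3076.923ms @ 6 + 439.56ms (6/7)
5. 3516.484ms @ 48/7 + 439.56ms (6/7)
6. 3956.044ms @ 54/7 + 439.56ms (6/7)
7. 4395.604ms @ 60/7 + 439.56ms (6/7)
8. 4835.165ms @ 66/7 + 439.56ms (6/7)
9. 5274.725ms @ 72/7 + 439.56ms (6/7)
10. 5714.286ms @ 78/7 + 1978.022ms (27/7)
11. 7692.308ms @ 15 + 1538.462ms (3)
12. 9230.769ms @ 18 + 1025.641ms (2)
13. 10256.41ms @ 20 + 1025.641ms (2)
14. 11282.051ms @ 22 + 1025.641ms (2)

note 5 onset = 48/7b = 3516.484ms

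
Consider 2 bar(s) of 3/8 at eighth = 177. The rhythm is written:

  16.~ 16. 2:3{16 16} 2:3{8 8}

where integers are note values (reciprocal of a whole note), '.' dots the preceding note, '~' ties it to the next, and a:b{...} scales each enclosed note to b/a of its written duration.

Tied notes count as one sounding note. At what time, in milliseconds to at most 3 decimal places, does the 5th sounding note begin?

note 5 onset = 9/2b = 1525.424ms

1. 0.0ms @ 0 + 508.475ms (3/2)
2. 508.475ms @ 3/2 + 254.237ms (3/4)
3. 762.712ms @ 9/4 + 254.237ms (3/4)
4. 1016.949ms @ 3 + 508.475ms (3/2)
5. 1525.424ms @ 9/2 + 508.475ms (3/2)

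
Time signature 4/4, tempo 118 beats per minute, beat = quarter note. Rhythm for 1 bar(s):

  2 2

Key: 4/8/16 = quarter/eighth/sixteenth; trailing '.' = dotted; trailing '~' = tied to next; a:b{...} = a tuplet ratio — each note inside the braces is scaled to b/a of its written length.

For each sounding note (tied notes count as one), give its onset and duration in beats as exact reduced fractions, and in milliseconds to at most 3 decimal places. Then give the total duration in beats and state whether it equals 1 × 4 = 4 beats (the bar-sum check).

1) 0.0ms=0b +1016.949ms=2b
2) 1016.949ms=2b +1016.949ms=2b
Σ=4b of 4 (118bpm 4/4) — PASS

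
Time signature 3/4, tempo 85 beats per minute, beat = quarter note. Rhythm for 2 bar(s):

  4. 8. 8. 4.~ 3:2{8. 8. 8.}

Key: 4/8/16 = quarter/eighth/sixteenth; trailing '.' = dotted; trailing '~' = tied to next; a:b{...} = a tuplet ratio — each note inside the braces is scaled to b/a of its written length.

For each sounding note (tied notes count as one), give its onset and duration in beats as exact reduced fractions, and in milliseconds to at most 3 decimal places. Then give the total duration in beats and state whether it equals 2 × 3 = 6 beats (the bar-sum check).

1) 0.0ms=0b +1058.824ms=3/2b
2) 1058.824ms=3/2b +529.412ms=3/4b
3) 1588.235ms=9/4b +529.412ms=3/4b
4) 2117.647ms=3b +1411.765ms=2b
5) 3529.412ms=5b +352.941ms=1/2b
6) 3882.353ms=11/2b +352.941ms=1/2b
Σ=6b of 6 (85bpm 3/4) — PASS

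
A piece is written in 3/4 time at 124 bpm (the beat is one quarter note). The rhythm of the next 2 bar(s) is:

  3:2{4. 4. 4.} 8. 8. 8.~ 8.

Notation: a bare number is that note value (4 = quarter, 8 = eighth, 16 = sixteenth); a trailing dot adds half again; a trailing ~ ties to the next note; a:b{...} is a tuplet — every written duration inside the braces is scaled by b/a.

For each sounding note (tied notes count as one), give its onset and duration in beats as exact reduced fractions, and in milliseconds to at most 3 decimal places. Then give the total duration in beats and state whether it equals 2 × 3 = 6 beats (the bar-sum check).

1) 0.0ms=0b +483.871ms=1b
2) 483.871ms=1b +483.871ms=1b
3) 967.742ms=2b +483.871ms=1b
4) 1451.613ms=3b +362.903ms=3/4b
5) 1814.516ms=15/4b +362.903ms=3/4b
6) 2177.419ms=9/2b +725.806ms=3/2b
Σ=6b of 6 (124bpm 3/4) — PASS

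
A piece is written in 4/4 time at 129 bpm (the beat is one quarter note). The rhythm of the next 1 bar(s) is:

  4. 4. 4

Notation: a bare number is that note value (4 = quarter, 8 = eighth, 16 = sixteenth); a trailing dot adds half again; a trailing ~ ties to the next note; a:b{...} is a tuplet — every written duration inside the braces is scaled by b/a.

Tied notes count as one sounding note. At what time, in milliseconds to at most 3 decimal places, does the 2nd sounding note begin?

1. 0.0ms @ 0 + 697.674ms (3/2)
2. 697.674ms @ 3/2 + 697.674ms (3/2)
3. 1395.349ms @ 3 + 465.116ms (1)

note 2 onset = 3/2b = 697.674ms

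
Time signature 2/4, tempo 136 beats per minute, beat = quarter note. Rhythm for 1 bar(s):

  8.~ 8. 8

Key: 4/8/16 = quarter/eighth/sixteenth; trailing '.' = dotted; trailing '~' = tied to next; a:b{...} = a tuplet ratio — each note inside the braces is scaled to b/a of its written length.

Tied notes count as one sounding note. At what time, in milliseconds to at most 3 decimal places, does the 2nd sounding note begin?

1. 0.0ms @ 0 + 661.765ms (3/2)
2. 661.765ms @ 3/2 + 220.588ms (1/2)

note 2 onset = 3/2b = 661.765ms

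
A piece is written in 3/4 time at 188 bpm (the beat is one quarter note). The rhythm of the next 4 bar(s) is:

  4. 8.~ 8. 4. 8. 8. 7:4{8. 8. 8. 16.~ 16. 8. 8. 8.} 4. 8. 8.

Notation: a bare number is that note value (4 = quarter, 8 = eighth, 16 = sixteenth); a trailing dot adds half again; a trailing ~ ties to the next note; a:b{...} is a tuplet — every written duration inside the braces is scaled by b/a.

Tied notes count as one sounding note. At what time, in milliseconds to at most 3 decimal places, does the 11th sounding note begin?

note 11 onset = 57/7b = 2598.784ms

1. 0.0ms @ 0 + 478.723ms (3/2)
2. 478.723ms @ 3/2 + 478.723ms (3/2)
3. 957.447ms @ 3 + 478.723ms (3/2)
4. 1436.17ms @ 9/2 + 239.362ms (3/4)
5. 1675.532ms @ 21/4 + 239.362ms (3/4)
6. 1914.894ms @ 6 + 136.778ms (3/7)
7. 2051.672ms @ 45/7 + 136.778ms (3/7)
8. 2188.45ms @ 48/7 + 136.778ms (3/7)
9. 2325.228ms @ 51/7 + 136.778ms (3/7)
10. 2462.006ms @ 54/7 + 136.778ms (3/7)
11. 2598.784ms @ 57/7 + 136.778ms (3/7)
12. 2735.562ms @ 60/7 + 136.778ms (3/7)
13. 2872.34ms @ 9 + 478.723ms (3/2)
14. 3351.064ms @ 21/2 + 239.362ms (3/4)
15. 3590.426ms @ 45/4 + 239.362ms (3/4)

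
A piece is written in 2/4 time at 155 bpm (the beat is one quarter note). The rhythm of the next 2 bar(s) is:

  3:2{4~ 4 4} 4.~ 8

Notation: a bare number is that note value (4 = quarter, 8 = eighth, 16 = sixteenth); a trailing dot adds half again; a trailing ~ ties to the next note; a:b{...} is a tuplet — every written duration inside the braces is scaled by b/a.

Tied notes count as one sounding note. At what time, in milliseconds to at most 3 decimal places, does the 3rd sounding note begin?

note 3 onset = 2b = 774.194ms

1. 0.0ms @ 0 + 516.129ms (4/3)
2. 516.129ms @ 4/3 + 258.065ms (2/3)
3. 774.194ms @ 2 + 774.194ms (2)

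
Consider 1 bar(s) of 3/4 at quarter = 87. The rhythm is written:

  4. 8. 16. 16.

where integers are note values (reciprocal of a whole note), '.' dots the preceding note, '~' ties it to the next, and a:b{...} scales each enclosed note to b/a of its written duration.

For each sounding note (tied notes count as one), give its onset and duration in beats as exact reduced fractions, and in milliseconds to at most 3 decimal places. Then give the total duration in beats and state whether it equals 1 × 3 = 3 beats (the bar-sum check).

1) 0.0ms=0b +1034.483ms=3/2b
2) 1034.483ms=3/2b +517.241ms=3/4b
3) 1551.724ms=9/4b +258.621ms=3/8b
4) 1810.345ms=21/8b +258.621ms=3/8b
Σ=3b of 3 (87bpm 3/4) — PASS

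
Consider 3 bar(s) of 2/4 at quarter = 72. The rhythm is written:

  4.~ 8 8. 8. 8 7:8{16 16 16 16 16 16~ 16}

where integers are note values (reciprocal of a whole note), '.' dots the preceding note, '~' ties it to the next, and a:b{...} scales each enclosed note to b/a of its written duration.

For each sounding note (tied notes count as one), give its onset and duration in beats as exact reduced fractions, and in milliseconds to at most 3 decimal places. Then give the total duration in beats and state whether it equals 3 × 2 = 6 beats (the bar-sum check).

1) 0.0ms=0b +1666.667ms=2b
2) 1666.667ms=2b +625.0ms=3/4b
3) 2291.667ms=11/4b +625.0ms=3/4b
4) 2916.667ms=7/2b +416.667ms=1/2b
5) 3333.333ms=4b +238.095ms=2/7b
6) 3571.429ms=30/7b +238.095ms=2/7b
7) 3809.524ms=32/7b +238.095ms=2/7b
8) 4047.619ms=34/7b +238.095ms=2/7b
9) 4285.714ms=36/7b +238.095ms=2/7b
10) 4523.81ms=38/7b +476.19ms=4/7b
Σ=6b of 6 (72bpm 2/4) — PASS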